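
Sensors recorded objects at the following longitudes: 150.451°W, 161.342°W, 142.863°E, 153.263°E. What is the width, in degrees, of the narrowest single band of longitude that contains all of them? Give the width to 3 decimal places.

Sort the longitudes: -161.342°, -150.451°, +142.863°, +153.263°.
Eastward gaps between consecutive values (wrapping around): 10.891°, 293.314°, 10.400°, 45.395°.
Largest gap = 293.314° ⇒ minimal covering band is its complement: 360° − 293.314° = 66.686°.
Band runs from +142.863° eastward to -150.451°, crossing the antimeridian.

66.686°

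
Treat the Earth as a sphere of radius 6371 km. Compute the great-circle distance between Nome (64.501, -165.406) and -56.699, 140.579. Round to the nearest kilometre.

Δλ = 140.579 − -165.406 = 305.985°; wrapped into (−180°, 180°]: -54.015°.
Δφ = -56.699 − 64.501 = -121.200°.
a = sin²(Δφ/2) + cos φ₁ · cos φ₂ · sin²(Δλ/2) = 0.807754.
c = 2·atan2(√a, √(1−a)) = 2.23383 rad → d = 6371·c ≈ 14231.70 km.

14232 km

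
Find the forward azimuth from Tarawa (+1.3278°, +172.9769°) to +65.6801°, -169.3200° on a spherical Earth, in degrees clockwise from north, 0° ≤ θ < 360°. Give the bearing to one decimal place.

Δλ = -169.3200 − 172.9769 = -342.2969°; wrapped into (−180°, 180°]: 17.7031°.
θ = atan2( sin Δλ · cos φ₂ , cos φ₁ · sin φ₂ − sin φ₁ · cos φ₂ · cos Δλ )
  = atan2(0.12523, 0.90192) = 7.905° → normalised to [0°, 360°): 7.905°.

7.9°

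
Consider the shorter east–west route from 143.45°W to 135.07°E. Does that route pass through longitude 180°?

Naïve |135.07 − -143.45| = 278.52° > 180°, so the shorter arc goes the other way round — across 180°.
Signed shortest Δλ = ((135.07 − -143.45 + 180) mod 360) − 180 = -81.48°.
Going west by 81.48° from -143.45° passes through 180° before reaching +135.07°.

Yes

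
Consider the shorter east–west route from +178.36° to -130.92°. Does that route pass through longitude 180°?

Naïve |-130.92 − 178.36| = 309.28° > 180°, so the shorter arc goes the other way round — across 180°.
Signed shortest Δλ = ((-130.92 − 178.36 + 180) mod 360) − 180 = 50.72°.
Going east by 50.72° from +178.36° passes through 180° before reaching -130.92°.

Yes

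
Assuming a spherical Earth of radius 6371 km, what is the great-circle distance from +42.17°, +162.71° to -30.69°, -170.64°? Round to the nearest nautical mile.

4616 nmi

Δλ = -170.64 − 162.71 = -333.35°; wrapped into (−180°, 180°]: 26.65°.
Δφ = -30.69 − 42.17 = -72.86°.
a = sin²(Δφ/2) + cos φ₁ · cos φ₂ · sin²(Δλ/2) = 0.386501.
c = 2·atan2(√a, √(1−a)) = 1.34180 rad → d = 6371·c ≈ 8548.63 km ≈ 4615.89 nmi.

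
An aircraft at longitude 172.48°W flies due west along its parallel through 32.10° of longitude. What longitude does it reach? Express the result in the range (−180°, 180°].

Start at -172.48°; shift −32.10° → -204.58°.
-204.58° lies outside (−180°, 180°]; add 360° → +155.42°.

155.42°E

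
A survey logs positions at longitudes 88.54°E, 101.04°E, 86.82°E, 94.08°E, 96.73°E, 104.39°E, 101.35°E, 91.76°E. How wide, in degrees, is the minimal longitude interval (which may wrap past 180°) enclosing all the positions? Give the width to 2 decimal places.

17.57°

Sort the longitudes: +86.82°, +88.54°, +91.76°, +94.08°, +96.73°, +101.04°, +101.35°, +104.39°.
Eastward gaps between consecutive values (wrapping around): 1.72°, 3.22°, 2.32°, 2.65°, 4.31°, 0.31°, 3.04°, 342.43°.
Largest gap = 342.43° ⇒ minimal covering band is its complement: 360° − 342.43° = 17.57°.
Band runs from +86.82° eastward to +104.39°.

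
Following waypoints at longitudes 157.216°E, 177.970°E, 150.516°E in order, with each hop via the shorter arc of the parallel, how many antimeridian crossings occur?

Leg 1: +157.216° → +177.970°, shortest Δλ = 20.754° (east) — does not cross 180°.
Leg 2: +177.970° → +150.516°, shortest Δλ = -27.454° (west) — does not cross 180°.
Total crossings: 0.

0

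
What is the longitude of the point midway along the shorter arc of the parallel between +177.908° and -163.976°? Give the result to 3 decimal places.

Signed shortest Δλ from +177.908° to -163.976° is +18.116°.
Midpoint longitude = +177.908° + (+18.116°)/2 = +177.908° + 9.058° = +186.966°.
Normalise into (−180°, 180°]: -173.034°.
(The naïve average (+177.908 + -163.976)/2 = 6.966° is on the wrong side of the globe.)

-173.034°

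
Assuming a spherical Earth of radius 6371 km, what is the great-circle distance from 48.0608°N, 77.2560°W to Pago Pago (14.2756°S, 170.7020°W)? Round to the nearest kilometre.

11436 km

Δλ = -170.7020 − -77.2560 = -93.4460°.
Δφ = -14.2756 − 48.0608 = -62.3364°.
a = sin²(Δφ/2) + cos φ₁ · cos φ₂ · sin²(Δλ/2) = 0.611178.
c = 2·atan2(√a, √(1−a)) = 1.79503 rad → d = 6371·c ≈ 11436.12 km.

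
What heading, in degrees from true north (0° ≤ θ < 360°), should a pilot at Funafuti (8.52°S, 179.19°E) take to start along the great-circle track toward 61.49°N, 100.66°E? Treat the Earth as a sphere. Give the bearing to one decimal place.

Δλ = 100.66 − 179.19 = -78.53°.
θ = atan2( sin Δλ · cos φ₂ , cos φ₁ · sin φ₂ − sin φ₁ · cos φ₂ · cos Δλ )
  = atan2(-0.46778, 0.88310) = -27.910° → normalised to [0°, 360°): 332.090°.

332.1°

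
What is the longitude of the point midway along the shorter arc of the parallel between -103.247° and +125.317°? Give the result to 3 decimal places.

-168.965°

Signed shortest Δλ from -103.247° to +125.317° is -131.436°.
Midpoint longitude = -103.247° + (-131.436°)/2 = -103.247° − 65.718° = -168.965°.
(The naïve average (-103.247 + +125.317)/2 = 11.035° is on the wrong side of the globe.)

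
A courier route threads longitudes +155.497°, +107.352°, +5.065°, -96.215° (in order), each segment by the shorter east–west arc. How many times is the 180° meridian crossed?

0

Leg 1: +155.497° → +107.352°, shortest Δλ = -48.145° (west) — does not cross 180°.
Leg 2: +107.352° → +5.065°, shortest Δλ = -102.287° (west) — does not cross 180°.
Leg 3: +5.065° → -96.215°, shortest Δλ = -101.28° (west) — does not cross 180°.
Total crossings: 0.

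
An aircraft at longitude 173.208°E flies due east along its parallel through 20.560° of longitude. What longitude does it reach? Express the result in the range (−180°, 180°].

166.232°W

Start at +173.208°; shift +20.560° → +193.768°.
+193.768° lies outside (−180°, 180°]; subtract 360° → -166.232°.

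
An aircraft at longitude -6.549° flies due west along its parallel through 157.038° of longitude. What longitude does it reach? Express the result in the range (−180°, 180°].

-163.587°

Start at -6.549°; shift −157.038° → -163.587°.
-163.587° already lies in (−180°, 180°].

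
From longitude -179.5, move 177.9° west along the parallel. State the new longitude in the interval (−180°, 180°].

+2.6°

Start at -179.5°; shift −177.9° → -357.4°.
-357.4° lies outside (−180°, 180°]; add 360° → +2.6°.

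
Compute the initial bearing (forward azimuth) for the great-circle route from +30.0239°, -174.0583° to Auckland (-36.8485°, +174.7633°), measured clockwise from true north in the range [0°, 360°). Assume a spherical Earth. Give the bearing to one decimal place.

189.7°

Δλ = 174.7633 − -174.0583 = 348.8216°; wrapped into (−180°, 180°]: -11.1784°.
θ = atan2( sin Δλ · cos φ₂ , cos φ₁ · sin φ₂ − sin φ₁ · cos φ₂ · cos Δλ )
  = atan2(-0.15514, -0.91204) = -170.347° → normalised to [0°, 360°): 189.653°.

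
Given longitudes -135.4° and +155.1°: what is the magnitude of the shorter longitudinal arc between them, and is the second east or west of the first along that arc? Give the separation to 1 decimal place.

Raw difference: 155.1 − -135.4 = 290.5°.
Normalise into (−180°, 180°]: 290.5° − 360° = -69.5°.
Negative ⇒ the second point lies to the west; separation 69.5°.

69.5° west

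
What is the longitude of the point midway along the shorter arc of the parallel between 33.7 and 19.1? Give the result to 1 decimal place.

Signed shortest Δλ from +33.7° to +19.1° is -14.6°.
Midpoint longitude = +33.7° + (-14.6°)/2 = +33.7° − 7.3° = +26.4°.

+26.4°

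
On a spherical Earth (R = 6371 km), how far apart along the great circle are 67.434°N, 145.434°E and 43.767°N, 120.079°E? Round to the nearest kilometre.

3028 km

Δλ = 120.079 − 145.434 = -25.355°.
Δφ = 43.767 − 67.434 = -23.667°.
a = sin²(Δφ/2) + cos φ₁ · cos φ₂ · sin²(Δλ/2) = 0.055401.
c = 2·atan2(√a, √(1−a)) = 0.47521 rad → d = 6371·c ≈ 3027.53 km.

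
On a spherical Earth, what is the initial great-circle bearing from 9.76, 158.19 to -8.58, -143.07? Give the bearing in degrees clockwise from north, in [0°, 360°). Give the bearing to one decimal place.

105.5°

Δλ = -143.07 − 158.19 = -301.26°; wrapped into (−180°, 180°]: 58.74°.
θ = atan2( sin Δλ · cos φ₂ , cos φ₁ · sin φ₂ − sin φ₁ · cos φ₂ · cos Δλ )
  = atan2(0.84525, -0.23401) = 105.475° → normalised to [0°, 360°): 105.475°.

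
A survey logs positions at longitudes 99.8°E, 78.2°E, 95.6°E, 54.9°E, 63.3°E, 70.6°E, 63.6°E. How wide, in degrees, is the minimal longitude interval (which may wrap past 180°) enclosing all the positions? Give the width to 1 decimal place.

Sort the longitudes: +54.9°, +63.3°, +63.6°, +70.6°, +78.2°, +95.6°, +99.8°.
Eastward gaps between consecutive values (wrapping around): 8.4°, 0.3°, 7.0°, 7.6°, 17.4°, 4.2°, 315.1°.
Largest gap = 315.1° ⇒ minimal covering band is its complement: 360° − 315.1° = 44.9°.
Band runs from +54.9° eastward to +99.8°.

44.9°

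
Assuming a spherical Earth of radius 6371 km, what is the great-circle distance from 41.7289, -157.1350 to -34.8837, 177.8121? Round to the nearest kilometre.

8894 km

Δλ = 177.8121 − -157.1350 = 334.9471°; wrapped into (−180°, 180°]: -25.0529°.
Δφ = -34.8837 − 41.7289 = -76.6126°.
a = sin²(Δφ/2) + cos φ₁ · cos φ₂ · sin²(Δλ/2) = 0.413032.
c = 2·atan2(√a, √(1−a)) = 1.39597 rad → d = 6371·c ≈ 8893.73 km.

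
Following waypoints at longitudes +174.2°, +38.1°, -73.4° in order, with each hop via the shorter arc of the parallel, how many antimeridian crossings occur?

Leg 1: +174.2° → +38.1°, shortest Δλ = -136.1° (west) — does not cross 180°.
Leg 2: +38.1° → -73.4°, shortest Δλ = -111.5° (west) — does not cross 180°.
Total crossings: 0.

0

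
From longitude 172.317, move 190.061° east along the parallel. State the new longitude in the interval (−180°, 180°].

+2.378°

Start at +172.317°; shift +190.061° → +362.378°.
+362.378° lies outside (−180°, 180°]; subtract 360° → +2.378°.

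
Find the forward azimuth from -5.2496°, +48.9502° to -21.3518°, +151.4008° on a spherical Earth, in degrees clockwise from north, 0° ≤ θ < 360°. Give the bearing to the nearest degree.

Δλ = 151.4008 − 48.9502 = 102.4506°.
θ = atan2( sin Δλ · cos φ₂ , cos φ₁ · sin φ₂ − sin φ₁ · cos φ₂ · cos Δλ )
  = atan2(0.90946, -0.38094) = 112.727° → normalised to [0°, 360°): 112.727°.

113°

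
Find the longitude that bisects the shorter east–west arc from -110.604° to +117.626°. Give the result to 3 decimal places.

Signed shortest Δλ from -110.604° to +117.626° is -131.770°.
Midpoint longitude = -110.604° + (-131.770°)/2 = -110.604° − 65.885° = -176.489°.
(The naïve average (-110.604 + +117.626)/2 = 3.511° is on the wrong side of the globe.)

-176.489°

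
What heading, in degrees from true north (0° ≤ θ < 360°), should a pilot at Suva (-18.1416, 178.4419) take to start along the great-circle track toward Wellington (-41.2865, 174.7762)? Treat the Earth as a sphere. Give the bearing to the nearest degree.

187°

Δλ = 174.7762 − 178.4419 = -3.6657°.
θ = atan2( sin Δλ · cos φ₂ , cos φ₁ · sin φ₂ − sin φ₁ · cos φ₂ · cos Δλ )
  = atan2(-0.04804, -0.39354) = -173.040° → normalised to [0°, 360°): 186.960°.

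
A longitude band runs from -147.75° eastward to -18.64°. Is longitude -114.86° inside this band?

Band width going east from -147.75° to -18.64°: ((-18.64 − -147.75) mod 360) = 129.11°.
Offset of -114.86° east of the west edge: ((-114.86 − -147.75) mod 360) = 32.89°.
32.89° ≤ 129.11° ⇒ inside.

Yes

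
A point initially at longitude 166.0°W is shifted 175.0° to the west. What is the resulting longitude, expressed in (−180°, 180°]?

19.0°E

Start at -166.0°; shift −175.0° → -341.0°.
-341.0° lies outside (−180°, 180°]; add 360° → +19.0°.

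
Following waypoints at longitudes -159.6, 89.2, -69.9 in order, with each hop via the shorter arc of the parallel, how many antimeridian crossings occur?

1

Leg 1: -159.6° → +89.2°, shortest Δλ = -111.2° (west) — crosses 180°.
Leg 2: +89.2° → -69.9°, shortest Δλ = -159.1° (west) — does not cross 180°.
Total crossings: 1.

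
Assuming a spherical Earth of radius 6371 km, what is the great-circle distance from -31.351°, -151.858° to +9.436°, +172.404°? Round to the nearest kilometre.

Δλ = 172.404 − -151.858 = 324.262°; wrapped into (−180°, 180°]: -35.738°.
Δφ = 9.436 − -31.351 = 40.787°.
a = sin²(Δφ/2) + cos φ₁ · cos φ₂ · sin²(Δλ/2) = 0.200746.
c = 2·atan2(√a, √(1−a)) = 0.92916 rad → d = 6371·c ≈ 5919.67 km.

5920 km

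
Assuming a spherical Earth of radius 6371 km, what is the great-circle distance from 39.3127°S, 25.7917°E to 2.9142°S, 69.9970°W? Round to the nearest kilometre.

Δλ = -69.9970 − 25.7917 = -95.7887°.
Δφ = -2.9142 − -39.3127 = 36.3985°.
a = sin²(Δφ/2) + cos φ₁ · cos φ₂ · sin²(Δλ/2) = 0.522862.
c = 2·atan2(√a, √(1−a)) = 1.61654 rad → d = 6371·c ≈ 10298.96 km.

10299 km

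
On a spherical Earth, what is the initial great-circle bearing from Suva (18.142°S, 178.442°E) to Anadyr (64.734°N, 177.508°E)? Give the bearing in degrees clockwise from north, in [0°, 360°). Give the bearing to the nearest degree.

0°

Δλ = 177.508 − 178.442 = -0.934°.
θ = atan2( sin Δλ · cos φ₂ , cos φ₁ · sin φ₂ − sin φ₁ · cos φ₂ · cos Δλ )
  = atan2(-0.00696, 0.99226) = -0.402° → normalised to [0°, 360°): 359.598°.
To the nearest degree that is 360°, which in [0°, 360°) is written 0°.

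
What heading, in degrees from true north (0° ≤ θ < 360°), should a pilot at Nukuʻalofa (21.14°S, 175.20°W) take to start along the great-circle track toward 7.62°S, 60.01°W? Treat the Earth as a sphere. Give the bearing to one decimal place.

107.1°

Δλ = -60.01 − -175.20 = 115.19°.
θ = atan2( sin Δλ · cos φ₂ , cos φ₁ · sin φ₂ − sin φ₁ · cos φ₂ · cos Δλ )
  = atan2(0.89691, -0.27582) = 107.094° → normalised to [0°, 360°): 107.094°.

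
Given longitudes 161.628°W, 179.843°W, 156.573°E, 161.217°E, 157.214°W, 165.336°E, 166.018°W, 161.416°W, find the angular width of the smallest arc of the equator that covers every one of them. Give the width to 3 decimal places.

Sort the longitudes: -179.843°, -166.018°, -161.628°, -161.416°, -157.214°, +156.573°, +161.217°, +165.336°.
Eastward gaps between consecutive values (wrapping around): 13.825°, 4.390°, 0.212°, 4.202°, 313.787°, 4.644°, 4.119°, 14.821°.
Largest gap = 313.787° ⇒ minimal covering band is its complement: 360° − 313.787° = 46.213°.
Band runs from +156.573° eastward to -157.214°, crossing the antimeridian.

46.213°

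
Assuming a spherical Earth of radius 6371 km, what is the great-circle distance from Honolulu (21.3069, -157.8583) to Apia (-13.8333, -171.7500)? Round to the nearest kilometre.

4191 km

Δλ = -171.7500 − -157.8583 = -13.8917°.
Δφ = -13.8333 − 21.3069 = -35.1402°.
a = sin²(Δφ/2) + cos φ₁ · cos φ₂ · sin²(Δλ/2) = 0.104357.
c = 2·atan2(√a, √(1−a)) = 0.65789 rad → d = 6371·c ≈ 4191.39 km.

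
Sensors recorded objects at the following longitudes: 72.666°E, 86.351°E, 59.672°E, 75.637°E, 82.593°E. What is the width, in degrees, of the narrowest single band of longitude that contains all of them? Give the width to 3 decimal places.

26.679°

Sort the longitudes: +59.672°, +72.666°, +75.637°, +82.593°, +86.351°.
Eastward gaps between consecutive values (wrapping around): 12.994°, 2.971°, 6.956°, 3.758°, 333.321°.
Largest gap = 333.321° ⇒ minimal covering band is its complement: 360° − 333.321° = 26.679°.
Band runs from +59.672° eastward to +86.351°.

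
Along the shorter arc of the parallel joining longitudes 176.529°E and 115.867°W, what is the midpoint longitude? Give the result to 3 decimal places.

149.669°W

Signed shortest Δλ from +176.529° to -115.867° is +67.604°.
Midpoint longitude = +176.529° + (+67.604°)/2 = +176.529° + 33.802° = +210.331°.
Normalise into (−180°, 180°]: -149.669°.
(The naïve average (+176.529 + -115.867)/2 = 30.331° is on the wrong side of the globe.)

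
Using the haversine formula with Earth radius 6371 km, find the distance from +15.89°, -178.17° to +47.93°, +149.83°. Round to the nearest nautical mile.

Δλ = 149.83 − -178.17 = 328.00°; wrapped into (−180°, 180°]: -32.00°.
Δφ = 47.93 − 15.89 = 32.04°.
a = sin²(Δφ/2) + cos φ₁ · cos φ₂ · sin²(Δλ/2) = 0.125123.
c = 2·atan2(√a, √(1−a)) = 0.72310 rad → d = 6371·c ≈ 4606.90 km ≈ 2487.53 nmi.

2488 nmi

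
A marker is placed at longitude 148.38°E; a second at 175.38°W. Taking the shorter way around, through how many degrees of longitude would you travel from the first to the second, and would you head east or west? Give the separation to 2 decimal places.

36.24° east

Raw difference: -175.38 − 148.38 = -323.76°.
Normalise into (−180°, 180°]: -323.76° + 360° = 36.24°.
Positive ⇒ the second point lies to the east; separation 36.24°.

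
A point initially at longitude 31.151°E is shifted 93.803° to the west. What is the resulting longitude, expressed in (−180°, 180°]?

Start at +31.151°; shift −93.803° → -62.652°.
-62.652° already lies in (−180°, 180°].

62.652°W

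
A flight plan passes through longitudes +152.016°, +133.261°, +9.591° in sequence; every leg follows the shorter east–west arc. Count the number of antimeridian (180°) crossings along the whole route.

0

Leg 1: +152.016° → +133.261°, shortest Δλ = -18.755° (west) — does not cross 180°.
Leg 2: +133.261° → +9.591°, shortest Δλ = -123.67° (west) — does not cross 180°.
Total crossings: 0.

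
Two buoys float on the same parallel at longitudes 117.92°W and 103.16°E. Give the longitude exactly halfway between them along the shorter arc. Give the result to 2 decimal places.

Signed shortest Δλ from -117.92° to +103.16° is -138.92°.
Midpoint longitude = -117.92° + (-138.92°)/2 = -117.92° − 69.46° = -187.38°.
Normalise into (−180°, 180°]: +172.62°.
(The naïve average (-117.92 + +103.16)/2 = -7.38° is on the wrong side of the globe.)

172.62°E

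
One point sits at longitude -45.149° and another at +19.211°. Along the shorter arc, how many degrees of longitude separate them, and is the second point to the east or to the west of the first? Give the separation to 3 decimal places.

Raw difference: 19.211 − -45.149 = 64.36°.
Normalise into (−180°, 180°]: 64.36° stays 64.36°.
Positive ⇒ the second point lies to the east; separation 64.360°.

64.360° east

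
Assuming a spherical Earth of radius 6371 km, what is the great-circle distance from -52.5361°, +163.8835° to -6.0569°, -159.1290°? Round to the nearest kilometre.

6168 km

Δλ = -159.1290 − 163.8835 = -323.0125°; wrapped into (−180°, 180°]: 36.9875°.
Δφ = -6.0569 − -52.5361 = 46.4792°.
a = sin²(Δφ/2) + cos φ₁ · cos φ₂ · sin²(Δλ/2) = 0.216551.
c = 2·atan2(√a, √(1−a)) = 0.96806 rad → d = 6371·c ≈ 6167.51 km.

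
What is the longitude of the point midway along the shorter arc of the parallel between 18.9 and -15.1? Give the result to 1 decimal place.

+1.9°

Signed shortest Δλ from +18.9° to -15.1° is -34.0°.
Midpoint longitude = +18.9° + (-34.0°)/2 = +18.9° − 17.0° = +1.9°.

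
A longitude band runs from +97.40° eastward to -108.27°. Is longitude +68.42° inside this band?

No

Band width going east from +97.40° to -108.27°: ((-108.27 − 97.40) mod 360) = 154.33°.
Offset of +68.42° east of the west edge: ((68.42 − 97.40) mod 360) = 331.02°.
331.02° > 154.33° ⇒ outside.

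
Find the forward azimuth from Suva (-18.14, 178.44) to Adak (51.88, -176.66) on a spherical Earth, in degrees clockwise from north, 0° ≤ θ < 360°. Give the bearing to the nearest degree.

3°

Δλ = -176.66 − 178.44 = -355.10°; wrapped into (−180°, 180°]: 4.90°.
θ = atan2( sin Δλ · cos φ₂ , cos φ₁ · sin φ₂ − sin φ₁ · cos φ₂ · cos Δλ )
  = atan2(0.05273, 0.93911) = 3.214° → normalised to [0°, 360°): 3.214°.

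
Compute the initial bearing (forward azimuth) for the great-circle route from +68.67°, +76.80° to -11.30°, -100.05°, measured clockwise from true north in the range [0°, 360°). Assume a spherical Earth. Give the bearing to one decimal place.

356.3°

Δλ = -100.05 − 76.80 = -176.85°.
θ = atan2( sin Δλ · cos φ₂ , cos φ₁ · sin φ₂ − sin φ₁ · cos φ₂ · cos Δλ )
  = atan2(-0.05388, 0.84079) = -3.667° → normalised to [0°, 360°): 356.333°.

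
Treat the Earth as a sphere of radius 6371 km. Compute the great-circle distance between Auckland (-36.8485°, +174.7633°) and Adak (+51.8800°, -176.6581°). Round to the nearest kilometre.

9901 km

Δλ = -176.6581 − 174.7633 = -351.4214°; wrapped into (−180°, 180°]: 8.5786°.
Δφ = 51.8800 − -36.8485 = 88.7285°.
a = sin²(Δφ/2) + cos φ₁ · cos φ₂ · sin²(Δλ/2) = 0.491668.
c = 2·atan2(√a, √(1−a)) = 1.55413 rad → d = 6371·c ≈ 9901.38 km.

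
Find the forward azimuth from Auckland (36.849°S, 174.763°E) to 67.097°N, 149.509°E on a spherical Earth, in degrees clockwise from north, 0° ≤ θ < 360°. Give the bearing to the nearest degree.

350°

Δλ = 149.509 − 174.763 = -25.254°.
θ = atan2( sin Δλ · cos φ₂ , cos φ₁ · sin φ₂ − sin φ₁ · cos φ₂ · cos Δλ )
  = atan2(-0.16603, 0.94822) = -9.932° → normalised to [0°, 360°): 350.068°.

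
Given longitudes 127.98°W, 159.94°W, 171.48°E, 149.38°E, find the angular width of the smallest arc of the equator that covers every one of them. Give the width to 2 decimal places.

82.64°

Sort the longitudes: -159.94°, -127.98°, +149.38°, +171.48°.
Eastward gaps between consecutive values (wrapping around): 31.96°, 277.36°, 22.10°, 28.58°.
Largest gap = 277.36° ⇒ minimal covering band is its complement: 360° − 277.36° = 82.64°.
Band runs from +149.38° eastward to -127.98°, crossing the antimeridian.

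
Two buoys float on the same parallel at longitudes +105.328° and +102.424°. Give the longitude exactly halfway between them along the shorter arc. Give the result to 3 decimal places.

+103.876°

Signed shortest Δλ from +105.328° to +102.424° is -2.904°.
Midpoint longitude = +105.328° + (-2.904°)/2 = +105.328° − 1.452° = +103.876°.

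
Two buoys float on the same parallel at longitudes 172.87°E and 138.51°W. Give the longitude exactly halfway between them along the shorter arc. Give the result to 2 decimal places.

Signed shortest Δλ from +172.87° to -138.51° is +48.62°.
Midpoint longitude = +172.87° + (+48.62°)/2 = +172.87° + 24.31° = +197.18°.
Normalise into (−180°, 180°]: -162.82°.
(The naïve average (+172.87 + -138.51)/2 = 17.18° is on the wrong side of the globe.)

162.82°W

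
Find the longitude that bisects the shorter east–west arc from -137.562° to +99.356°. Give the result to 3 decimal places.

+160.897°

Signed shortest Δλ from -137.562° to +99.356° is -123.082°.
Midpoint longitude = -137.562° + (-123.082°)/2 = -137.562° − 61.541° = -199.103°.
Normalise into (−180°, 180°]: +160.897°.
(The naïve average (-137.562 + +99.356)/2 = -19.103° is on the wrong side of the globe.)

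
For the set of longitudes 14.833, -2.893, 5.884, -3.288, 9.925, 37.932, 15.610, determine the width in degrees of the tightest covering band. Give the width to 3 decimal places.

41.220°

Sort the longitudes: -3.288°, -2.893°, +5.884°, +9.925°, +14.833°, +15.610°, +37.932°.
Eastward gaps between consecutive values (wrapping around): 0.395°, 8.777°, 4.041°, 4.908°, 0.777°, 22.322°, 318.780°.
Largest gap = 318.780° ⇒ minimal covering band is its complement: 360° − 318.780° = 41.220°.
Band runs from -3.288° eastward to +37.932°.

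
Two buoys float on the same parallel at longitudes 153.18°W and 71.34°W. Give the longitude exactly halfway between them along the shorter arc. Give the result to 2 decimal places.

Signed shortest Δλ from -153.18° to -71.34° is +81.84°.
Midpoint longitude = -153.18° + (+81.84°)/2 = -153.18° + 40.92° = -112.26°.

112.26°W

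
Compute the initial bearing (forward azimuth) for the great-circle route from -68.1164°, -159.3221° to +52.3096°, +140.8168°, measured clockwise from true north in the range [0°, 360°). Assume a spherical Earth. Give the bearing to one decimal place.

Δλ = 140.8168 − -159.3221 = 300.1389°; wrapped into (−180°, 180°]: -59.8611°.
θ = atan2( sin Δλ · cos φ₂ , cos φ₁ · sin φ₂ − sin φ₁ · cos φ₂ · cos Δλ )
  = atan2(-0.52874, 0.57980) = -42.363° → normalised to [0°, 360°): 317.637°.

317.6°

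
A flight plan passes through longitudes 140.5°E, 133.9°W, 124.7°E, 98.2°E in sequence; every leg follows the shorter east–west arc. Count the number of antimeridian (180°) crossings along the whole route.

2

Leg 1: +140.5° → -133.9°, shortest Δλ = 85.6° (east) — crosses 180°.
Leg 2: -133.9° → +124.7°, shortest Δλ = -101.4° (west) — crosses 180°.
Leg 3: +124.7° → +98.2°, shortest Δλ = -26.5° (west) — does not cross 180°.
Total crossings: 2.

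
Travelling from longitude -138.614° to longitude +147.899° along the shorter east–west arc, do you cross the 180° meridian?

Yes

Naïve |147.899 − -138.614| = 286.513° > 180°, so the shorter arc goes the other way round — across 180°.
Signed shortest Δλ = ((147.899 − -138.614 + 180) mod 360) − 180 = -73.487°.
Going west by 73.487° from -138.614° passes through 180° before reaching +147.899°.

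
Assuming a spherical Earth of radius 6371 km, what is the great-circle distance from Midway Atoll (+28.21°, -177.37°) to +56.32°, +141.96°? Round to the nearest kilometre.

4468 km

Δλ = 141.96 − -177.37 = 319.33°; wrapped into (−180°, 180°]: -40.67°.
Δφ = 56.32 − 28.21 = 28.11°.
a = sin²(Δφ/2) + cos φ₁ · cos φ₂ · sin²(Δλ/2) = 0.117992.
c = 2·atan2(√a, √(1−a)) = 0.70128 rad → d = 6371·c ≈ 4467.87 km.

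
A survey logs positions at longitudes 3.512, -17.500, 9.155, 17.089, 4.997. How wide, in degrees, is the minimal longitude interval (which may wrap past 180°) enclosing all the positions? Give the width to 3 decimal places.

34.589°

Sort the longitudes: -17.500°, +3.512°, +4.997°, +9.155°, +17.089°.
Eastward gaps between consecutive values (wrapping around): 21.012°, 1.485°, 4.158°, 7.934°, 325.411°.
Largest gap = 325.411° ⇒ minimal covering band is its complement: 360° − 325.411° = 34.589°.
Band runs from -17.500° eastward to +17.089°.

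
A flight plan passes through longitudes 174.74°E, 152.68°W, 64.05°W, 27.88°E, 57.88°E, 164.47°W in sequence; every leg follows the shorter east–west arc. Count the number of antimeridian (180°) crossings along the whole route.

Leg 1: +174.74° → -152.68°, shortest Δλ = 32.58° (east) — crosses 180°.
Leg 2: -152.68° → -64.05°, shortest Δλ = 88.63° (east) — does not cross 180°.
Leg 3: -64.05° → +27.88°, shortest Δλ = 91.93° (east) — does not cross 180°.
Leg 4: +27.88° → +57.88°, shortest Δλ = 30.0° (east) — does not cross 180°.
Leg 5: +57.88° → -164.47°, shortest Δλ = 137.65° (east) — crosses 180°.
Total crossings: 2.

2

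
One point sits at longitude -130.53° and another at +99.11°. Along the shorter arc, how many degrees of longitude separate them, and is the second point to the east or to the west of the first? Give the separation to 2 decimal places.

Raw difference: 99.11 − -130.53 = 229.64°.
Normalise into (−180°, 180°]: 229.64° − 360° = -130.36°.
Negative ⇒ the second point lies to the west; separation 130.36°.

130.36° west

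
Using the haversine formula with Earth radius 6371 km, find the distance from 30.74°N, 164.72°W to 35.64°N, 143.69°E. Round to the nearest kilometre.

4777 km

Δλ = 143.69 − -164.72 = 308.41°; wrapped into (−180°, 180°]: -51.59°.
Δφ = 35.64 − 30.74 = 4.90°.
a = sin²(Δφ/2) + cos φ₁ · cos φ₂ · sin²(Δλ/2) = 0.134095.
c = 2·atan2(√a, √(1−a)) = 0.74982 rad → d = 6371·c ≈ 4777.12 km.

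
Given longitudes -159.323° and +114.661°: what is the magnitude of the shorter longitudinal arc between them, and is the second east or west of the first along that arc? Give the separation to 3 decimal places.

86.016° west

Raw difference: 114.661 − -159.323 = 273.984°.
Normalise into (−180°, 180°]: 273.984° − 360° = -86.016°.
Negative ⇒ the second point lies to the west; separation 86.016°.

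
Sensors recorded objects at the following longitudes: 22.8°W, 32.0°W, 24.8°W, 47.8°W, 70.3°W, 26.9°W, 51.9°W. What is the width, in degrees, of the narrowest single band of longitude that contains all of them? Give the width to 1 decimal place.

47.5°

Sort the longitudes: -70.3°, -51.9°, -47.8°, -32.0°, -26.9°, -24.8°, -22.8°.
Eastward gaps between consecutive values (wrapping around): 18.4°, 4.1°, 15.8°, 5.1°, 2.1°, 2.0°, 312.5°.
Largest gap = 312.5° ⇒ minimal covering band is its complement: 360° − 312.5° = 47.5°.
Band runs from -70.3° eastward to -22.8°.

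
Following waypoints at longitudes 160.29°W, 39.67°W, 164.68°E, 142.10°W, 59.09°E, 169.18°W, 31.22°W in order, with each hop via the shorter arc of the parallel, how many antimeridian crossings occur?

Leg 1: -160.29° → -39.67°, shortest Δλ = 120.62° (east) — does not cross 180°.
Leg 2: -39.67° → +164.68°, shortest Δλ = -155.65° (west) — crosses 180°.
Leg 3: +164.68° → -142.10°, shortest Δλ = 53.22° (east) — crosses 180°.
Leg 4: -142.10° → +59.09°, shortest Δλ = -158.81° (west) — crosses 180°.
Leg 5: +59.09° → -169.18°, shortest Δλ = 131.73° (east) — crosses 180°.
Leg 6: -169.18° → -31.22°, shortest Δλ = 137.96° (east) — does not cross 180°.
Total crossings: 4.

4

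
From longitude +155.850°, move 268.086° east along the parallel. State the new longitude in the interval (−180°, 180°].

+63.936°

Start at +155.850°; shift +268.086° → +423.936°.
+423.936° lies outside (−180°, 180°]; subtract 360° → +63.936°.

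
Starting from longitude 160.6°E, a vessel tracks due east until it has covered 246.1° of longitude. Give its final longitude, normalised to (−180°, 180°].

46.7°E

Start at +160.6°; shift +246.1° → +406.7°.
+406.7° lies outside (−180°, 180°]; subtract 360° → +46.7°.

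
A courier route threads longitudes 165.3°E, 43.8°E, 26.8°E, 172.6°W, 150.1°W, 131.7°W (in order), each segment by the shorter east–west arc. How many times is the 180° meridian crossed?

1

Leg 1: +165.3° → +43.8°, shortest Δλ = -121.5° (west) — does not cross 180°.
Leg 2: +43.8° → +26.8°, shortest Δλ = -17.0° (west) — does not cross 180°.
Leg 3: +26.8° → -172.6°, shortest Δλ = 160.6° (east) — crosses 180°.
Leg 4: -172.6° → -150.1°, shortest Δλ = 22.5° (east) — does not cross 180°.
Leg 5: -150.1° → -131.7°, shortest Δλ = 18.4° (east) — does not cross 180°.
Total crossings: 1.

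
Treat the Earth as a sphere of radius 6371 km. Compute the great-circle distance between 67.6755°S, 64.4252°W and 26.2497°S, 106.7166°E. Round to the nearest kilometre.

9545 km

Δλ = 106.7166 − -64.4252 = 171.1418°.
Δφ = -26.2497 − -67.6755 = 41.4258°.
a = sin²(Δφ/2) + cos φ₁ · cos φ₂ · sin²(Δλ/2) = 0.463741.
c = 2·atan2(√a, √(1−a)) = 1.49822 rad → d = 6371·c ≈ 9545.13 km.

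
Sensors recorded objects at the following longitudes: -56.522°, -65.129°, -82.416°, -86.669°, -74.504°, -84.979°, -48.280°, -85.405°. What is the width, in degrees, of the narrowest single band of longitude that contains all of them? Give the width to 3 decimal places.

Sort the longitudes: -86.669°, -85.405°, -84.979°, -82.416°, -74.504°, -65.129°, -56.522°, -48.280°.
Eastward gaps between consecutive values (wrapping around): 1.264°, 0.426°, 2.563°, 7.912°, 9.375°, 8.607°, 8.242°, 321.611°.
Largest gap = 321.611° ⇒ minimal covering band is its complement: 360° − 321.611° = 38.389°.
Band runs from -86.669° eastward to -48.280°.

38.389°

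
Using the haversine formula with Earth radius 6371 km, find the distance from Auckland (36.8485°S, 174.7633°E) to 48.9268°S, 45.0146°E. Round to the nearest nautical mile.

5004 nmi

Δλ = 45.0146 − 174.7633 = -129.7487°.
Δφ = -48.9268 − -36.8485 = -12.0783°.
a = sin²(Δφ/2) + cos φ₁ · cos φ₂ · sin²(Δλ/2) = 0.442044.
c = 2·atan2(√a, √(1−a)) = 1.45462 rad → d = 6371·c ≈ 9267.41 km ≈ 5004.00 nmi.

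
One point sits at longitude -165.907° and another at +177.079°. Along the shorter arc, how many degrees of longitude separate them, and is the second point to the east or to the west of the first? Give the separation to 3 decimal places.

Raw difference: 177.079 − -165.907 = 342.986°.
Normalise into (−180°, 180°]: 342.986° − 360° = -17.014°.
Negative ⇒ the second point lies to the west; separation 17.014°.

17.014° west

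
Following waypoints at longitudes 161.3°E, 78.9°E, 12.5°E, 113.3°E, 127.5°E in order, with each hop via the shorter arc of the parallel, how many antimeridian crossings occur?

Leg 1: +161.3° → +78.9°, shortest Δλ = -82.4° (west) — does not cross 180°.
Leg 2: +78.9° → +12.5°, shortest Δλ = -66.4° (west) — does not cross 180°.
Leg 3: +12.5° → +113.3°, shortest Δλ = 100.8° (east) — does not cross 180°.
Leg 4: +113.3° → +127.5°, shortest Δλ = 14.2° (east) — does not cross 180°.
Total crossings: 0.

0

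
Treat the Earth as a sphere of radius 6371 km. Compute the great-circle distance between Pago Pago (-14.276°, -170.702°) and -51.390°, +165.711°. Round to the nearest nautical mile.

Δλ = 165.711 − -170.702 = 336.413°; wrapped into (−180°, 180°]: -23.587°.
Δφ = -51.390 − -14.276 = -37.114°.
a = sin²(Δφ/2) + cos φ₁ · cos φ₂ · sin²(Δλ/2) = 0.126544.
c = 2·atan2(√a, √(1−a)) = 0.72739 rad → d = 6371·c ≈ 4634.20 km ≈ 2502.27 nmi.

2502 nmi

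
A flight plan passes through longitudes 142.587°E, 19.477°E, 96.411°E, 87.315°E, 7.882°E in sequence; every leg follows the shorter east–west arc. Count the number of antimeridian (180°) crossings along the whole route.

0

Leg 1: +142.587° → +19.477°, shortest Δλ = -123.11° (west) — does not cross 180°.
Leg 2: +19.477° → +96.411°, shortest Δλ = 76.934° (east) — does not cross 180°.
Leg 3: +96.411° → +87.315°, shortest Δλ = -9.096° (west) — does not cross 180°.
Leg 4: +87.315° → +7.882°, shortest Δλ = -79.433° (west) — does not cross 180°.
Total crossings: 0.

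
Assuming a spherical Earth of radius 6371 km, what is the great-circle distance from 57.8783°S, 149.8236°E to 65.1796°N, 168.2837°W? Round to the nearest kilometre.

14128 km

Δλ = -168.2837 − 149.8236 = -318.1073°; wrapped into (−180°, 180°]: 41.8927°.
Δφ = 65.1796 − -57.8783 = 123.0579°.
a = sin²(Δφ/2) + cos φ₁ · cos φ₂ · sin²(Δλ/2) = 0.801269.
c = 2·atan2(√a, √(1−a)) = 2.21747 rad → d = 6371·c ≈ 14127.52 km.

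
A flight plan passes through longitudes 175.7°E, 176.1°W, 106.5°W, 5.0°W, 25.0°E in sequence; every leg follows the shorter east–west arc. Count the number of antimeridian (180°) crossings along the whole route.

1

Leg 1: +175.7° → -176.1°, shortest Δλ = 8.2° (east) — crosses 180°.
Leg 2: -176.1° → -106.5°, shortest Δλ = 69.6° (east) — does not cross 180°.
Leg 3: -106.5° → -5.0°, shortest Δλ = 101.5° (east) — does not cross 180°.
Leg 4: -5.0° → +25.0°, shortest Δλ = 30.0° (east) — does not cross 180°.
Total crossings: 1.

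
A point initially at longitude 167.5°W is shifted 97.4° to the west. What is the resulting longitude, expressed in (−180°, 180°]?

Start at -167.5°; shift −97.4° → -264.9°.
-264.9° lies outside (−180°, 180°]; add 360° → +95.1°.

95.1°E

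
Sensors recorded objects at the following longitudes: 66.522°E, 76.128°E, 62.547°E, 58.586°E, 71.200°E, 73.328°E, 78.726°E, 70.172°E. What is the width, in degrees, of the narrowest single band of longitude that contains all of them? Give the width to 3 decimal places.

Sort the longitudes: +58.586°, +62.547°, +66.522°, +70.172°, +71.200°, +73.328°, +76.128°, +78.726°.
Eastward gaps between consecutive values (wrapping around): 3.961°, 3.975°, 3.650°, 1.028°, 2.128°, 2.800°, 2.598°, 339.860°.
Largest gap = 339.860° ⇒ minimal covering band is its complement: 360° − 339.860° = 20.140°.
Band runs from +58.586° eastward to +78.726°.

20.140°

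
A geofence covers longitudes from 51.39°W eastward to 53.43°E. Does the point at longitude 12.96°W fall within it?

Band width going east from -51.39° to +53.43°: ((53.43 − -51.39) mod 360) = 104.82°.
Offset of -12.96° east of the west edge: ((-12.96 − -51.39) mod 360) = 38.43°.
38.43° ≤ 104.82° ⇒ inside.

Yes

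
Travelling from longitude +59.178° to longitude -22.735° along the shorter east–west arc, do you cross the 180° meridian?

No

Signed shortest Δλ = ((-22.735 − 59.178 + 180) mod 360) − 180 = -81.913°.
Going west by 81.913° from +59.178° reaches -22.735° without touching 180°.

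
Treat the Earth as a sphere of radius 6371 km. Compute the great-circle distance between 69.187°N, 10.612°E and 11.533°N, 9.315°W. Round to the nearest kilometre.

Δλ = -9.315 − 10.612 = -19.927°.
Δφ = 11.533 − 69.187 = -57.654°.
a = sin²(Δφ/2) + cos φ₁ · cos φ₂ · sin²(Δλ/2) = 0.242907.
c = 2·atan2(√a, √(1−a)) = 1.03074 rad → d = 6371·c ≈ 6566.83 km.

6567 km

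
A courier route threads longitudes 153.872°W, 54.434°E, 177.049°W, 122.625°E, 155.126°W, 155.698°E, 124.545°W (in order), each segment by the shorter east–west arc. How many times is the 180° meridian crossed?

Leg 1: -153.872° → +54.434°, shortest Δλ = -151.694° (west) — crosses 180°.
Leg 2: +54.434° → -177.049°, shortest Δλ = 128.517° (east) — crosses 180°.
Leg 3: -177.049° → +122.625°, shortest Δλ = -60.326° (west) — crosses 180°.
Leg 4: +122.625° → -155.126°, shortest Δλ = 82.249° (east) — crosses 180°.
Leg 5: -155.126° → +155.698°, shortest Δλ = -49.176° (west) — crosses 180°.
Leg 6: +155.698° → -124.545°, shortest Δλ = 79.757° (east) — crosses 180°.
Total crossings: 6.

6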